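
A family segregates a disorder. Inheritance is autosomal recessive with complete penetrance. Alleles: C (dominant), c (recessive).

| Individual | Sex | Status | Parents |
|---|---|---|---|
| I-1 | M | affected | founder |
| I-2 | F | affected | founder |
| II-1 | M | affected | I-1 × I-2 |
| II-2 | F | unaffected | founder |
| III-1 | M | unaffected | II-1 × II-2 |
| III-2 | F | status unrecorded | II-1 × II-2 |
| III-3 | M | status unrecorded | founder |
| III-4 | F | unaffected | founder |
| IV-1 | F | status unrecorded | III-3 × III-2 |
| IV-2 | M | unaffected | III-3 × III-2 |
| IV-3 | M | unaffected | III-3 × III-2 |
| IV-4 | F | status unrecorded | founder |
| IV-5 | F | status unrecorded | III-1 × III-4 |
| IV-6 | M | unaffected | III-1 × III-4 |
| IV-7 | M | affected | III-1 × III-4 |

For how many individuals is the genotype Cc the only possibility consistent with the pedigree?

2

Obligate heterozygotes: III-1 is unaffected so carries C and received c from II-1 (cc), so III-1 is Cc; III-4 is unaffected so carries C and passed c to IV-7 (cc), so III-4 is Cc.
Every other individual is either homozygous by phenotype or has at least one consistent homozygous assignment, so the count is 2.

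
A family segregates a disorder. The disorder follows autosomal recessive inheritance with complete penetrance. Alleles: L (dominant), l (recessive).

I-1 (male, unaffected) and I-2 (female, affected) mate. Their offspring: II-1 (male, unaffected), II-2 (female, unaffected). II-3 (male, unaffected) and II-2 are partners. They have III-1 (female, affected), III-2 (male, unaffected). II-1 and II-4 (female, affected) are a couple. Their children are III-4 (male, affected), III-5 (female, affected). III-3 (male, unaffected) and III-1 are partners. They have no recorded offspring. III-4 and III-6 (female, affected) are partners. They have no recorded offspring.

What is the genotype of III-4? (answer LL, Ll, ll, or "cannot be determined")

III-4 is affected, so III-4 is ll.

ll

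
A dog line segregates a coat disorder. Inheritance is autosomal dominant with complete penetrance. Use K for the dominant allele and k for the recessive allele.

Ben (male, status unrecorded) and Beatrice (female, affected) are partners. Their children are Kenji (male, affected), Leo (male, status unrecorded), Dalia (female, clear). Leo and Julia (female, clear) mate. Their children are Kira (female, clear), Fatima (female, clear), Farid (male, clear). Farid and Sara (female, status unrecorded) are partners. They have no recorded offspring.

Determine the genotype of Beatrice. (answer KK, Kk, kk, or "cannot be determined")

From phenotype alone, Beatrice is KK or Kk.
Beatrice is affected so carries K and passed k to Dalia (kk), so Beatrice is Kk.

Kk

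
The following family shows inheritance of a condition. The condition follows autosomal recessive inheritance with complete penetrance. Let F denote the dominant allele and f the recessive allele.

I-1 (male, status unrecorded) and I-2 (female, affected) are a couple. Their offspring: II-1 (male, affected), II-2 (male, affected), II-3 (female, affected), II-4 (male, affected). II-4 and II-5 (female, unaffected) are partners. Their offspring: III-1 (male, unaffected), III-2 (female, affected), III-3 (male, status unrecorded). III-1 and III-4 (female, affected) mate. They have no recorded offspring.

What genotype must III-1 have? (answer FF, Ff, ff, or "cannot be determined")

From phenotype alone, III-1 is FF or Ff.
III-1 is unaffected so carries F and received f from II-4 (ff), so III-1 is Ff.

Ff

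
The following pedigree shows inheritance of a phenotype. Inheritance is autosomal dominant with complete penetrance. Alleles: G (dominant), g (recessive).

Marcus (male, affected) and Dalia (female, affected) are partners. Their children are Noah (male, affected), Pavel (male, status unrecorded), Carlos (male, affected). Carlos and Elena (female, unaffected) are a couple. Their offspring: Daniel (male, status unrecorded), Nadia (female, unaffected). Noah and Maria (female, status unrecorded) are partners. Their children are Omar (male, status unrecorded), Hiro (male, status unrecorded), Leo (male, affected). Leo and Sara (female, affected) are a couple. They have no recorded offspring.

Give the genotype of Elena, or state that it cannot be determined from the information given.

gg

Elena is unaffected, so Elena is gg.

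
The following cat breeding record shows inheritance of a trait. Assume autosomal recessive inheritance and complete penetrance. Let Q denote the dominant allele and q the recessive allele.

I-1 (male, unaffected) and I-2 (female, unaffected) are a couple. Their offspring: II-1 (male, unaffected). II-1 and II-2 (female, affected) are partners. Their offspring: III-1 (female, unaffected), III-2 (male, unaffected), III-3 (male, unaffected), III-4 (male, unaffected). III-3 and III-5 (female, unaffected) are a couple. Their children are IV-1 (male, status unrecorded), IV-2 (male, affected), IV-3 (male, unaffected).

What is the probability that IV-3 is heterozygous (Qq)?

2/3

III-3 is unaffected so carries Q and received q from II-2 (qq), so III-3 is Qq.
III-5 is unaffected so carries Q and passed q to IV-2 (qq), so III-5 is Qq.
Their cross gives offspring ratios 1/4 QQ : 1/2 Qq : 1/4 qq. Conditioning on IV-3 being unaffected, P(Qq) = 1/2 / 3/4 = 2/3.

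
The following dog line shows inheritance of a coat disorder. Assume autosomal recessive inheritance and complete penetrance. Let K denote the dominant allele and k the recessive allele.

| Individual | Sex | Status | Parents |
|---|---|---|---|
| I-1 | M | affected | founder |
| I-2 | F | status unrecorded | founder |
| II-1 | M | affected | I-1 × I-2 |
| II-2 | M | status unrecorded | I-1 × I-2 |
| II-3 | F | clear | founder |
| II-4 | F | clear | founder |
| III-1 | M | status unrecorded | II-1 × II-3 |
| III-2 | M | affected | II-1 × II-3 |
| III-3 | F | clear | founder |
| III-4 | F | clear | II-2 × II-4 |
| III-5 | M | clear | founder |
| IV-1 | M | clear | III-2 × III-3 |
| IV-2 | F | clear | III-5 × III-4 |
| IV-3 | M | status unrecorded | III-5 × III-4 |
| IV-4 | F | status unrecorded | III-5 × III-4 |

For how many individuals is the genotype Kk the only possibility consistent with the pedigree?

Obligate heterozygotes: II-3 is clear so carries K and passed k to III-2 (kk), so II-3 is Kk; IV-1 is clear so carries K and received k from III-2 (kk), so IV-1 is Kk.
Every other individual is either homozygous by phenotype or has at least one consistent homozygous assignment, so the count is 2.

2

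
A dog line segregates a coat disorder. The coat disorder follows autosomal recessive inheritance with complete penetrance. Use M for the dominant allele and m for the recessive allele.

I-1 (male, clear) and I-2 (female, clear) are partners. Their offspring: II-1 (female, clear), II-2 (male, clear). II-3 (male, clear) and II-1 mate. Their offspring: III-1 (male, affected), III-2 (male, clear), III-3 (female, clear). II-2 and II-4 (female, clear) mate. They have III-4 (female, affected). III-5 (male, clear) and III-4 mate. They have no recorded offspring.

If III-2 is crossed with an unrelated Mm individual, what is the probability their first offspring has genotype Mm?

II-3 is clear so carries M and passed m to III-1 (mm), so II-3 is Mm.
II-1 is clear so carries M and passed m to III-1 (mm), so II-1 is Mm.
III-2 is a clear offspring of II-3 (Mm) × II-1 (Mm), whose cross gives 1/4 MM : 1/2 Mm : 1/4 mm; conditioning on being clear, III-2 is MM with probability 1/3, Mm with probability 2/3.
Summing over parental genotype combinations, P(offspring has genotype Mm) = 1/3·1/2 + 2/3·1/2 = 1/2.

1/2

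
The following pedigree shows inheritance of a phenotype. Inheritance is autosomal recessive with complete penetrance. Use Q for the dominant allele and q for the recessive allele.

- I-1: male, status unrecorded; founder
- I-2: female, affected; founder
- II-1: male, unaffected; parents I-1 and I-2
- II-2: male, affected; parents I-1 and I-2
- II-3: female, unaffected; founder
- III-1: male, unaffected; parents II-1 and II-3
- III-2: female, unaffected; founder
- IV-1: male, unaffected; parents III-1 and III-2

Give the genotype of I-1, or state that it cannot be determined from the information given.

From phenotype alone, I-1 is QQ or Qq or qq.
I-1 passed Q to II-1 (Qq, whose q came from I-2) and passed q to II-2 (qq), so I-1 is Qq.

Qq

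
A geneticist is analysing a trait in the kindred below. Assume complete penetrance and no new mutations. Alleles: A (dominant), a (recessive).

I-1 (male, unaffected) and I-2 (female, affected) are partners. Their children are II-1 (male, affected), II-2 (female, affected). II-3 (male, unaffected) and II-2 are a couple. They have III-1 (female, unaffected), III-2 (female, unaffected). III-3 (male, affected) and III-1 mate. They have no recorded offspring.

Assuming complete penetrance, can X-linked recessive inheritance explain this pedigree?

No

Under X-linked recessive, II-2 (affected, female) cannot arise from I-1 (unaffected) × I-2 (affected).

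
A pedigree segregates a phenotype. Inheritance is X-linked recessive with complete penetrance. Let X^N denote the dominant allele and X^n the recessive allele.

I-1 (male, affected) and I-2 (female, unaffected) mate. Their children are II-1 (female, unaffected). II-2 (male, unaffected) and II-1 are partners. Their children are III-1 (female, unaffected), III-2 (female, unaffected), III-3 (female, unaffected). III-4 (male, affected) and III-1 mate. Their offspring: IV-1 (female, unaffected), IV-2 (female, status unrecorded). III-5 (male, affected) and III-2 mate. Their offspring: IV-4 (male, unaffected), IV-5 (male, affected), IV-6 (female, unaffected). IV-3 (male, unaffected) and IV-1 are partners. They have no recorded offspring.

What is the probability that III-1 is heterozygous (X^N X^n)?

1/3

II-2 is unaffected, so II-2 is X^N Y.
II-1 is unaffected so carries N and received n from I-1 (X^n Y), so II-1 is X^N X^n.
Their cross gives offspring ratios 1/2 X^N X^N : 1/2 X^N X^n. Conditioning on III-1 being unaffected, P(X^N X^n) = 1/2 / 1 = 1/2 before taking III-1's own offspring into account.
III-4 is affected, so III-4 is X^n Y.
Now use III-1's offspring. Probability of each recorded status — unaffected daughter IV-1: 1/2 if III-1 is X^N X^n, 1 if X^N X^N. (IV-2: equally likely either way, so uninformative.)
Bayes: P(X^N X^n) = 1/2·1/2 / (1/2·1/2 + 1/2·1) = 1/3.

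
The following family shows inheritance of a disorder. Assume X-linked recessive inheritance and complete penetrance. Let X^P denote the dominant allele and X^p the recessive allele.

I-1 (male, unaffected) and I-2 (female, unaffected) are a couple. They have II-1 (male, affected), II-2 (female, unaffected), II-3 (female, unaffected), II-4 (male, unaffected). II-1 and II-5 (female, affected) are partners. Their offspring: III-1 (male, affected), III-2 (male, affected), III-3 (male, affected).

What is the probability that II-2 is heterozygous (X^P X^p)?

1/2

I-1 is unaffected, so I-1 is X^P Y.
I-2 is unaffected so carries P and passed p to II-1 (X^p Y), so I-2 is X^P X^p.
Their cross gives offspring ratios 1/2 X^P X^P : 1/2 X^P X^p. Conditioning on II-2 being unaffected, P(X^P X^p) = 1/2 / 1 = 1/2.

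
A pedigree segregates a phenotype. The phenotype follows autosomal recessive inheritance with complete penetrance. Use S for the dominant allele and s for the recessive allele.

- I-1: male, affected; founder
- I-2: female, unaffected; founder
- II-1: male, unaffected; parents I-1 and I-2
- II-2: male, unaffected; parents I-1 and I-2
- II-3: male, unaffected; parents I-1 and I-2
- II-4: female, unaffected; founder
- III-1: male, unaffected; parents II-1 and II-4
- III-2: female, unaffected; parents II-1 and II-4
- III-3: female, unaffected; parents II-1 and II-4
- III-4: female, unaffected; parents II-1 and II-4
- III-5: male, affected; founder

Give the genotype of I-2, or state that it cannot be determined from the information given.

I-2's phenotype allows SS or Ss, and no parent or child forces a single allele at both positions; consistent genotype assignments exist with I-2 as SS or Ss.

cannot be determined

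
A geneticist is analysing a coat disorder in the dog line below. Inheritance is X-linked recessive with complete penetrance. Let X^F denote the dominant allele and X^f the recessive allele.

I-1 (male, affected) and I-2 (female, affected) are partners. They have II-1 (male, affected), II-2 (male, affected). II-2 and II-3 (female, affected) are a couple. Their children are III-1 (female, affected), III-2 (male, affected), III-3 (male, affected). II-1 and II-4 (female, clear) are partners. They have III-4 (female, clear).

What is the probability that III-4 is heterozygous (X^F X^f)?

III-4 is clear so carries F and received f from II-1 (X^f Y), so III-4 is X^F X^f, giving P(X^F X^f) = 1.

1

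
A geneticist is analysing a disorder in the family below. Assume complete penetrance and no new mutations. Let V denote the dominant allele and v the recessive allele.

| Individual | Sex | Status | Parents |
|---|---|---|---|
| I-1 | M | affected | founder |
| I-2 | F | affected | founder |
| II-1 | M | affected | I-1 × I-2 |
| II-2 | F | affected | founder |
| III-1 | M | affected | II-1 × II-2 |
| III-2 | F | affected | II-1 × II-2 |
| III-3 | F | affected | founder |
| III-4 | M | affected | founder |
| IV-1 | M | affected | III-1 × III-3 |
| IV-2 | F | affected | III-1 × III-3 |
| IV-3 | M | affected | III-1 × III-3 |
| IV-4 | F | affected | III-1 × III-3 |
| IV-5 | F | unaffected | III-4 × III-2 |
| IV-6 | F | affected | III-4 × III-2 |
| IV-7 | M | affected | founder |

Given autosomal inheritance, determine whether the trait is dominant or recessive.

dominant

III-4 and III-2 are both affected yet have an unaffected child IV-5. Under a recessive model two affected parents are homozygous and every child would be affected, so the trait cannot be recessive.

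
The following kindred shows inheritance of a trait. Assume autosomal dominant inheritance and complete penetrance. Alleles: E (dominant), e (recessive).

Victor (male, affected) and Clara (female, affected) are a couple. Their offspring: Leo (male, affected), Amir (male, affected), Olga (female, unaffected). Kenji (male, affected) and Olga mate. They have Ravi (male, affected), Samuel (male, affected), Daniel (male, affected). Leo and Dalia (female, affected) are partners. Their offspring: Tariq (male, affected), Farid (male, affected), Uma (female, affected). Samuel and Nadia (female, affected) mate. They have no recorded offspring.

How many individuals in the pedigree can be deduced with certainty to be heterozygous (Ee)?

5

Obligate heterozygotes: Victor is affected so carries E and passed e to Olga (ee), so Victor is Ee; Clara is affected so carries E and passed e to Olga (ee), so Clara is Ee; Ravi is affected so carries E and received e from Olga (ee), so Ravi is Ee; Samuel is affected so carries E and received e from Olga (ee), so Samuel is Ee; Daniel is affected so carries E and received e from Olga (ee), so Daniel is Ee.
Every other individual is either homozygous by phenotype or has at least one consistent homozygous assignment, so the count is 5.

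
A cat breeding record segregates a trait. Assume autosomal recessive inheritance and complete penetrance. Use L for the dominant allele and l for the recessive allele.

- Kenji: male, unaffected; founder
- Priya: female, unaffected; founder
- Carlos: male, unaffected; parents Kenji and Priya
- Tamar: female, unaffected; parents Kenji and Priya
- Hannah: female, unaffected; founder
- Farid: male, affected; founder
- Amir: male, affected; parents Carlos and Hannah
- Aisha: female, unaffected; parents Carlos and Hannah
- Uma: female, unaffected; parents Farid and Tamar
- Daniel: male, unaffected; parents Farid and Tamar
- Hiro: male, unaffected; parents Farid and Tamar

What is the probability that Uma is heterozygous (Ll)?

Uma is unaffected so carries L and received l from Farid (ll), so Uma is Ll, giving P(Ll) = 1.

1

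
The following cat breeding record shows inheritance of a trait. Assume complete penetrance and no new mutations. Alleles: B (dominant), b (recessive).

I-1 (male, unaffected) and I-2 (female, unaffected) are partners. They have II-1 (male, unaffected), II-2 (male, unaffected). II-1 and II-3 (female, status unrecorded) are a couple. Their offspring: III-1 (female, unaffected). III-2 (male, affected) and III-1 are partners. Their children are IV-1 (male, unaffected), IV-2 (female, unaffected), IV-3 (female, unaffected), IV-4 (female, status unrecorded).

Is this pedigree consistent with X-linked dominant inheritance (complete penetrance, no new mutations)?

Under X-linked dominant, IV-2 (unaffected, female) cannot arise from III-2 (affected) × III-1 (unaffected).

No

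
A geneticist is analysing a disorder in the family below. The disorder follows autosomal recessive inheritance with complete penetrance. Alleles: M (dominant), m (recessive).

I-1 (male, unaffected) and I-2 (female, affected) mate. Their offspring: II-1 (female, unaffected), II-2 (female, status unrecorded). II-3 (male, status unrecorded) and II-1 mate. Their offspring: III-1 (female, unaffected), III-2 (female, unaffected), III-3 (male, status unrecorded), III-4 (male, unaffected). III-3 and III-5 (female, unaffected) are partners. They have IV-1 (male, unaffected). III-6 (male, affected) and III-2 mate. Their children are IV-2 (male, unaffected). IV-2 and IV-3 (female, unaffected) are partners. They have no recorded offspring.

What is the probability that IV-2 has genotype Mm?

1

IV-2 is unaffected so carries M and received m from III-6 (mm), so IV-2 is Mm, giving P(Mm) = 1.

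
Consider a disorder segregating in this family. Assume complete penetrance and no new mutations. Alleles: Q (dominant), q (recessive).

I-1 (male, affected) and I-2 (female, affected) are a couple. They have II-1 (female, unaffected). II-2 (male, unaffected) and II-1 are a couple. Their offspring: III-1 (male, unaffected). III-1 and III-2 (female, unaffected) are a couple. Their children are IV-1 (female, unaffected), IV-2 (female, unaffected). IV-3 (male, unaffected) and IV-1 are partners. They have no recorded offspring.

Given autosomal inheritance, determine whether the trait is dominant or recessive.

dominant

I-1 and I-2 are both affected yet have an unaffected child II-1. Under a recessive model two affected parents are homozygous and every child would be affected, so the trait cannot be recessive.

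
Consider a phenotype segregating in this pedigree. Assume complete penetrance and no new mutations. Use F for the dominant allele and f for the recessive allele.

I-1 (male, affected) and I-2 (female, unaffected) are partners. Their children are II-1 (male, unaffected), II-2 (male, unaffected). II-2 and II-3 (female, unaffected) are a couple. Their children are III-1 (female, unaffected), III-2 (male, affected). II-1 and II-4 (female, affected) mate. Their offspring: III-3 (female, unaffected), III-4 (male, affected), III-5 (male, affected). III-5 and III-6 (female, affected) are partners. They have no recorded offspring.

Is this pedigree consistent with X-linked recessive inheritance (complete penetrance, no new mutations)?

A consistent assignment under X-linked recessive exists: I-1 X^f Y, I-2 X^F X^F, II-1 X^F Y, II-2 X^F Y, II-3 X^F X^f, II-4 X^f X^f, III-1 X^F X^F, III-2 X^f Y, III-3 X^F X^f, III-4 X^f Y, III-5 X^f Y, III-6 X^f X^f.
In this assignment every recorded phenotype matches its genotype and every non-founder's genotype is obtainable from its parents' genotypes, so the pedigree is consistent.

Yes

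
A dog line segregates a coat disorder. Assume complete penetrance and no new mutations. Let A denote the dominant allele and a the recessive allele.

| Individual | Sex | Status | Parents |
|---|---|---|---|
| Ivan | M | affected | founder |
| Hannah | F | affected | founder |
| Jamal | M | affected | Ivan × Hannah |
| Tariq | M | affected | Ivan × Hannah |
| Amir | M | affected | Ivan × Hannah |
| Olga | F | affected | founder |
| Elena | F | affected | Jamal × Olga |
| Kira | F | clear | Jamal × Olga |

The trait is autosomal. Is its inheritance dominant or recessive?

dominant

Jamal and Olga are both affected yet have a clear child Kira. Under a recessive model two affected parents are homozygous and every child would be affected, so the trait cannot be recessive.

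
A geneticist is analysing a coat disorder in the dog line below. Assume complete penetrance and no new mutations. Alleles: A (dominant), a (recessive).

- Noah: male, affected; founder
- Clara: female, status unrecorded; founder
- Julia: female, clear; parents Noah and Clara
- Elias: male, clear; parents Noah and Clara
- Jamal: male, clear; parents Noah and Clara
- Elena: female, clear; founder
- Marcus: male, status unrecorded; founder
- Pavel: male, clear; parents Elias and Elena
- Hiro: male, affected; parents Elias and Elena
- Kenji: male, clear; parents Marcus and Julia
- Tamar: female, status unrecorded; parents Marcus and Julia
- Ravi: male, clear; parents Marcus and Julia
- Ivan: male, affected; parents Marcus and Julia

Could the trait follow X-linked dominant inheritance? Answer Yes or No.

No

Under X-linked dominant, Julia (clear, female) cannot arise from Noah (affected) × Clara (unrecorded).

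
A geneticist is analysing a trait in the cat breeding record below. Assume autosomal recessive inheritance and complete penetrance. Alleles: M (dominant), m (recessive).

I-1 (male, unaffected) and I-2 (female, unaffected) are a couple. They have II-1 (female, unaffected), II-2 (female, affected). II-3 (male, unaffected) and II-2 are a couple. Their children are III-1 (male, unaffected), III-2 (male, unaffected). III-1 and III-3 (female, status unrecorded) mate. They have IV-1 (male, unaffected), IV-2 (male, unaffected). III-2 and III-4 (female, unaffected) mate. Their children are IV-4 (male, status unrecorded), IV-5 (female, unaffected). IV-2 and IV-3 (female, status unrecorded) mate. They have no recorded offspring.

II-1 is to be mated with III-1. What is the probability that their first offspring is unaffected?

5/6

I-1 is unaffected so carries M and passed m to II-2 (mm), so I-1 is Mm.
I-2 is unaffected so carries M and passed m to II-2 (mm), so I-2 is Mm.
II-1 is an unaffected offspring of I-1 (Mm) × I-2 (Mm), whose cross gives 1/4 MM : 1/2 Mm : 1/4 mm; conditioning on being unaffected, II-1 is MM with probability 1/3, Mm with probability 2/3.
III-1 is unaffected so carries M and received m from II-2 (mm), so III-1 is Mm.
Summing over parental genotype combinations, P(offspring is unaffected) = 1/3·1 + 2/3·3/4 = 5/6.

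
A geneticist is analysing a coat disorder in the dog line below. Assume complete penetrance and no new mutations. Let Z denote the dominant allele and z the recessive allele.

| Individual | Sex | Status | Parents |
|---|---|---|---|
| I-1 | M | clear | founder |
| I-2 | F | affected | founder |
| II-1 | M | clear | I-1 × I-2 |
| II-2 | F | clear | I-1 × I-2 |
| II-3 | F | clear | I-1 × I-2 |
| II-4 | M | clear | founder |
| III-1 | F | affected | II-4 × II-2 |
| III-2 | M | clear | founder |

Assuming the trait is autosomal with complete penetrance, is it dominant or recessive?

II-4 and II-2 are both clear yet have an affected child III-1. Under dominance, an affected child requires at least one affected parent, so the trait cannot be dominant.

recessive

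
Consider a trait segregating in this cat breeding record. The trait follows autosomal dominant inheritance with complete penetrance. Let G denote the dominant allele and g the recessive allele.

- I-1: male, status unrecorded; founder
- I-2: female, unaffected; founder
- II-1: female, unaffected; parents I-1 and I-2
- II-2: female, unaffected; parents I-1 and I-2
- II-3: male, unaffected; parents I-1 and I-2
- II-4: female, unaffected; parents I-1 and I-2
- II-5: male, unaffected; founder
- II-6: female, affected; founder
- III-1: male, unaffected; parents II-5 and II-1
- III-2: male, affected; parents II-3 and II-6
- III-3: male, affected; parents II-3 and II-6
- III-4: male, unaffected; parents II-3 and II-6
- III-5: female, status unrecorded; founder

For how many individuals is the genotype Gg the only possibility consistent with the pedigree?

Obligate heterozygotes: II-6 is affected so carries G and passed g to III-4 (gg), so II-6 is Gg; III-2 is affected so carries G and received g from II-3 (gg), so III-2 is Gg; III-3 is affected so carries G and received g from II-3 (gg), so III-3 is Gg.
Every other individual is either homozygous by phenotype or has at least one consistent homozygous assignment, so the count is 3.

3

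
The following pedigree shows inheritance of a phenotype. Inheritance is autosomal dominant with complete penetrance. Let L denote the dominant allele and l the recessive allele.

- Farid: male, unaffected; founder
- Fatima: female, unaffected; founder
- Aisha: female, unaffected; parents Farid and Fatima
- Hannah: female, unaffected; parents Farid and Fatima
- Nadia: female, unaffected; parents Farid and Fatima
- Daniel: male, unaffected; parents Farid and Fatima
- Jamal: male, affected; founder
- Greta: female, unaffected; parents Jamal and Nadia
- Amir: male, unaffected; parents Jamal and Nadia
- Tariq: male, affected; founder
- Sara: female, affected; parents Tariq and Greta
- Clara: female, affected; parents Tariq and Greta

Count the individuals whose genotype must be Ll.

3

Obligate heterozygotes: Jamal is affected so carries L and passed l to Greta (ll), so Jamal is Ll; Sara is affected so carries L and received l from Greta (ll), so Sara is Ll; Clara is affected so carries L and received l from Greta (ll), so Clara is Ll.
Every other individual is either homozygous by phenotype or has at least one consistent homozygous assignment, so the count is 3.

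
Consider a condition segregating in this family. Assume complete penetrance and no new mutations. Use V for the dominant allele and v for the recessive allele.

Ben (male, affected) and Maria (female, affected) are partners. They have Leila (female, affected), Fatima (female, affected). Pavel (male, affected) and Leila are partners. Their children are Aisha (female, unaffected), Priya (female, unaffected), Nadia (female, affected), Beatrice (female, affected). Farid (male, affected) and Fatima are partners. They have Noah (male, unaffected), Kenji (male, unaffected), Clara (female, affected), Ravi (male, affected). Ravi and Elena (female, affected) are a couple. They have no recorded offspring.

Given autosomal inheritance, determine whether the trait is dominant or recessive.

Pavel and Leila are both affected yet have an unaffected child Aisha. Under a recessive model two affected parents are homozygous and every child would be affected, so the trait cannot be recessive.

dominant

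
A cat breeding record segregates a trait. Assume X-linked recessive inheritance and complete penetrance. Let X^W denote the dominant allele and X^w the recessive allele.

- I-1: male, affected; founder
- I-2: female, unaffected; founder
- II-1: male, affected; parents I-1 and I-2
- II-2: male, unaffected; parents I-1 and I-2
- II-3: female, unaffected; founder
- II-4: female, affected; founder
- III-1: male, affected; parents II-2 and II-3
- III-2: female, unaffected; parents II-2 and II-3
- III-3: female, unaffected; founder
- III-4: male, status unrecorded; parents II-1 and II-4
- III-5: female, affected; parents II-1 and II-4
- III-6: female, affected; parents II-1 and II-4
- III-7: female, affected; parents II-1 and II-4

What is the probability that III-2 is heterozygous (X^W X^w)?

II-2 is unaffected, so II-2 is X^W Y.
II-3 is unaffected so carries W and passed w to III-1 (X^w Y), so II-3 is X^W X^w.
Their cross gives offspring ratios 1/2 X^W X^W : 1/2 X^W X^w. Conditioning on III-2 being unaffected, P(X^W X^w) = 1/2 / 1 = 1/2.

1/2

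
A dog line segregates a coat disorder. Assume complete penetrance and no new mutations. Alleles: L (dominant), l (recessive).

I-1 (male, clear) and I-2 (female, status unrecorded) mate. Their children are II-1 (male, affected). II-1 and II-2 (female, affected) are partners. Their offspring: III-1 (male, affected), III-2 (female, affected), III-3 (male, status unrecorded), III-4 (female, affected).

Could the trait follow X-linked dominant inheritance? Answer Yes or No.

A consistent assignment under X-linked dominant exists: I-1 X^l Y, I-2 X^L X^L, II-1 X^L Y, II-2 X^L X^L, III-1 X^L Y, III-2 X^L X^L, III-3 X^L Y, III-4 X^L X^L.
In this assignment every recorded phenotype matches its genotype and every non-founder's genotype is obtainable from its parents' genotypes, so the pedigree is consistent.

Yes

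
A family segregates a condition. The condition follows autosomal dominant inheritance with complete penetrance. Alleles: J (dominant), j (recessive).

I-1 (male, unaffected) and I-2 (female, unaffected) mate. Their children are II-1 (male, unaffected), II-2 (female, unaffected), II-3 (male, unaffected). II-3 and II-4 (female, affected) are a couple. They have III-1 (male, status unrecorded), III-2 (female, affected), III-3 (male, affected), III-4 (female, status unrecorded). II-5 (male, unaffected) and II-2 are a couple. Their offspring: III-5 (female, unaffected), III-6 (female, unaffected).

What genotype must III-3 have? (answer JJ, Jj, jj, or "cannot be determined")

From phenotype alone, III-3 is JJ or Jj.
III-3 is affected so carries J and received j from II-3 (jj), so III-3 is Jj.

Jj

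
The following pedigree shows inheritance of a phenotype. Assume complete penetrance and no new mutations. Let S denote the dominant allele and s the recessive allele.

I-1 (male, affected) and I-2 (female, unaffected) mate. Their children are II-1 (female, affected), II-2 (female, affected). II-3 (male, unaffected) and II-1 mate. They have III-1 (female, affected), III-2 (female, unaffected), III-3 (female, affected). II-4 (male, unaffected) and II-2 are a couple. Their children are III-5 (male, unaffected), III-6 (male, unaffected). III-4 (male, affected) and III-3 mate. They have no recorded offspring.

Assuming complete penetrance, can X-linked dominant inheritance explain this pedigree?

Yes

A consistent assignment under X-linked dominant exists: I-1 X^S Y, I-2 X^s X^s, II-1 X^S X^s, II-2 X^S X^s, II-3 X^s Y, II-4 X^s Y, III-1 X^S X^s, III-2 X^s X^s, III-3 X^S X^s, III-4 X^S Y, III-5 X^s Y, III-6 X^s Y.
In this assignment every recorded phenotype matches its genotype and every non-founder's genotype is obtainable from its parents' genotypes, so the pedigree is consistent.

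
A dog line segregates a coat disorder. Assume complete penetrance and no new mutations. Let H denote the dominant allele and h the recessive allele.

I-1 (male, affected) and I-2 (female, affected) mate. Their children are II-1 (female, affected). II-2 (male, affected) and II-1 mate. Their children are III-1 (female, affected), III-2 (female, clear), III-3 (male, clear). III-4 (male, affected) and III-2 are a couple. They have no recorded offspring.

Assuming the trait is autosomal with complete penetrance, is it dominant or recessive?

II-2 and II-1 are both affected yet have a clear child III-2. Under a recessive model two affected parents are homozygous and every child would be affected, so the trait cannot be recessive.

dominant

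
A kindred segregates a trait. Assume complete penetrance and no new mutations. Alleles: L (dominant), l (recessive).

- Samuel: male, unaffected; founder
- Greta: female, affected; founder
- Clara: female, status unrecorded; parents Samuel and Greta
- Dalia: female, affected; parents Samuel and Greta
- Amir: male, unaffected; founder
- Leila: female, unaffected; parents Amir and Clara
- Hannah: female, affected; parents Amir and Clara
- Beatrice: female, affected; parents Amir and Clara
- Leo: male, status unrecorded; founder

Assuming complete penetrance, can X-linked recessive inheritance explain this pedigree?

No

Under X-linked recessive, Dalia (affected, female) cannot arise from Samuel (unaffected) × Greta (affected).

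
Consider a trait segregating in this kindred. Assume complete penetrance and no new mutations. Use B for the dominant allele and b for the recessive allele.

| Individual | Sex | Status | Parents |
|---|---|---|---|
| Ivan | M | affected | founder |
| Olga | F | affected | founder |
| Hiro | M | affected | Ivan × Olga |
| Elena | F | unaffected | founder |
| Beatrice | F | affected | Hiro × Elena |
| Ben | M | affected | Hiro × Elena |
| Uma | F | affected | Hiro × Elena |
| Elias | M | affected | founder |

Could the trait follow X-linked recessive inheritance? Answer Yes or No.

A consistent assignment under X-linked recessive exists: Ivan X^b Y, Olga X^b X^b, Hiro X^b Y, Elena X^B X^b, Beatrice X^b X^b, Ben X^b Y, Uma X^b X^b, Elias X^b Y.
In this assignment every recorded phenotype matches its genotype and every non-founder's genotype is obtainable from its parents' genotypes, so the pedigree is consistent.

Yes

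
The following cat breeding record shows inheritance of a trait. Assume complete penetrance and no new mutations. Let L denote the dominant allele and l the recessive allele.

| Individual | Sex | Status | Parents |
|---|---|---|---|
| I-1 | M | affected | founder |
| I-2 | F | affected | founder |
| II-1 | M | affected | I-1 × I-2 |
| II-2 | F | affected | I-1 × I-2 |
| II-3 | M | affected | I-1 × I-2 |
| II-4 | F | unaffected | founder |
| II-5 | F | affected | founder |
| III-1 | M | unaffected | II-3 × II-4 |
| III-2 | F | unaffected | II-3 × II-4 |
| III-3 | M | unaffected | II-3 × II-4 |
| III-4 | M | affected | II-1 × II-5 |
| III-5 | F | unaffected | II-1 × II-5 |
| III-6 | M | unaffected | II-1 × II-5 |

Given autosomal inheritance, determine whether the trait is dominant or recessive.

II-1 and II-5 are both affected yet have an unaffected child III-5. Under a recessive model two affected parents are homozygous and every child would be affected, so the trait cannot be recessive.

dominant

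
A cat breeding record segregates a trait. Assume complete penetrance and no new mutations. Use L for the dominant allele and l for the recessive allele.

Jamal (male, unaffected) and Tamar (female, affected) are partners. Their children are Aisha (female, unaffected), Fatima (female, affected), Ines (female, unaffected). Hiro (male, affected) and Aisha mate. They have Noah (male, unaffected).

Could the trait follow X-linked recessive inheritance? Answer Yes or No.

Under X-linked recessive, Fatima (affected, female) cannot arise from Jamal (unaffected) × Tamar (affected).

No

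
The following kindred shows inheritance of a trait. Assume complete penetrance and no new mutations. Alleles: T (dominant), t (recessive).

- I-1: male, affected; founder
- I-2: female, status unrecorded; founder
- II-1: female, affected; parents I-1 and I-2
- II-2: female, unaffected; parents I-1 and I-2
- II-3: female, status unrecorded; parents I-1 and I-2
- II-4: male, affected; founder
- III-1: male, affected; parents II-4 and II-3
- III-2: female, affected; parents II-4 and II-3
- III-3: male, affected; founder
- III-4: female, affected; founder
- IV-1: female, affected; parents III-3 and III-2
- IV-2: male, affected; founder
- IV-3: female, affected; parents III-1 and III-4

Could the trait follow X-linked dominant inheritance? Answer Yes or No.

No

Under X-linked dominant, II-2 (unaffected, female) cannot arise from I-1 (affected) × I-2 (unrecorded).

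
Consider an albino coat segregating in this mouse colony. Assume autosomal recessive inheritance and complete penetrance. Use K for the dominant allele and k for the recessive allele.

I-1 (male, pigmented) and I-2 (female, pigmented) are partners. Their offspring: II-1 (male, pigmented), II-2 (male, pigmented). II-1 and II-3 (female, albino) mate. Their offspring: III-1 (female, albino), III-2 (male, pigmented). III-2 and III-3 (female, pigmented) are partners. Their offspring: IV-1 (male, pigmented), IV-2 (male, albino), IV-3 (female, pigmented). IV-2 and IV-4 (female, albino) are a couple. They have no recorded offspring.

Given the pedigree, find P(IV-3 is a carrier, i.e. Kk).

III-2 is pigmented so carries K and received k from II-3 (kk), so III-2 is Kk.
III-3 is pigmented so carries K and passed k to IV-2 (kk), so III-3 is Kk.
Their cross gives offspring ratios 1/4 KK : 1/2 Kk : 1/4 kk. Conditioning on IV-3 being pigmented, P(Kk) = 1/2 / 3/4 = 2/3.

2/3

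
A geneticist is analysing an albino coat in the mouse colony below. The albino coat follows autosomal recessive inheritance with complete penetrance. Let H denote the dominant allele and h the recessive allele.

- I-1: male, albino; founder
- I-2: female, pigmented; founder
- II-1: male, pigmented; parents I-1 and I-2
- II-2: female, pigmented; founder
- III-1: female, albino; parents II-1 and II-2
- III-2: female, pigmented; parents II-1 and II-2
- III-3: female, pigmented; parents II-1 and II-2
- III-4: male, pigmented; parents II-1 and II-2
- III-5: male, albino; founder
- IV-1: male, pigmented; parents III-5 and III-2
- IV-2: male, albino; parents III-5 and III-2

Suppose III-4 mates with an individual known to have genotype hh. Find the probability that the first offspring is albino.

1/3

II-1 is pigmented so carries H and received h from I-1 (hh), so II-1 is Hh.
II-2 is pigmented so carries H and passed h to III-1 (hh), so II-2 is Hh.
III-4 is a pigmented offspring of II-1 (Hh) × II-2 (Hh), whose cross gives 1/4 HH : 1/2 Hh : 1/4 hh; conditioning on being pigmented, III-4 is HH with probability 1/3, Hh with probability 2/3.
Summing over parental genotype combinations, P(offspring is albino) = 2/3·1/2 = 1/3.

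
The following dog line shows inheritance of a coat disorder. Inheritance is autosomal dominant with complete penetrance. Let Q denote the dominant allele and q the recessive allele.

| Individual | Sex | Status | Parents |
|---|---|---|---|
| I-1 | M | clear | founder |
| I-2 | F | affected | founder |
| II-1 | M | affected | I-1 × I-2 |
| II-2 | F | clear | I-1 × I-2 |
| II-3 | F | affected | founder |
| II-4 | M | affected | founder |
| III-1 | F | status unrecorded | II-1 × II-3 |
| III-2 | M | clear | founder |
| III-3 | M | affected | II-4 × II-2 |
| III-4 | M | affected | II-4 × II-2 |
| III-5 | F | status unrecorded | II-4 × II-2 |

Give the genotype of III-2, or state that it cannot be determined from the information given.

qq

III-2 is clear, so III-2 is qq.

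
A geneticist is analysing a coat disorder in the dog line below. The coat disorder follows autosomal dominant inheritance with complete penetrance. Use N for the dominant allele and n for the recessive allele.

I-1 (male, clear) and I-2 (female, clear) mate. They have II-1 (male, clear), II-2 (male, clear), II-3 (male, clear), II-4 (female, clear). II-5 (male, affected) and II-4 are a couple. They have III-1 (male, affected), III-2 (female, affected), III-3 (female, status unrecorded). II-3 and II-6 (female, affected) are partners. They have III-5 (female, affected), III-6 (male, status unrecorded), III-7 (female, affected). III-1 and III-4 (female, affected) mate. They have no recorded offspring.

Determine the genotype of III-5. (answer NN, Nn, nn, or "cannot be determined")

Nn

From phenotype alone, III-5 is NN or Nn.
III-5 is affected so carries N and received n from II-3 (nn), so III-5 is Nn.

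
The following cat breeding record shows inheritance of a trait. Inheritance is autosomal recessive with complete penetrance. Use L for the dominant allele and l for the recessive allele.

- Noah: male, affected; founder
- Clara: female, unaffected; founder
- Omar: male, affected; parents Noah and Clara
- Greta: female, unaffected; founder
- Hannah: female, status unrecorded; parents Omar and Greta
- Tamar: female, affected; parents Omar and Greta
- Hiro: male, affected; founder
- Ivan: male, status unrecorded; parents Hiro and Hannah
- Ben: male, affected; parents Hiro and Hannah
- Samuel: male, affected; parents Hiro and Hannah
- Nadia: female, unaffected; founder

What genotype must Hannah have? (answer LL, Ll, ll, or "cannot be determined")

cannot be determined

Hannah's phenotype is unrecorded, and no parent or child forces a single allele at both positions; consistent genotype assignments exist with Hannah as Ll or ll.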